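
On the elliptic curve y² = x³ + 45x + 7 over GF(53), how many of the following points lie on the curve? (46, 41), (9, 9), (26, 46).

2

(46, 41): 41² ≡ 38, rhs ≡ 38 → on.
(9, 9): 9² ≡ 28, rhs ≡ 28 → on.
(26, 46): 46² ≡ 49, rhs ≡ 44 → off.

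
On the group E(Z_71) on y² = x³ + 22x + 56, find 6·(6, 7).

(2, 45)

Write Q = (6, 7).
Repeated addition: build up to 6Q.
2Q: tangent at (6, 7): λ = (3·6² + 22)/(2·7) ≡ 59/14. 14⁻¹ ≡ 66 (mod 71), so λ ≡ 59·66 ≡ 60.
  x = λ² - 6 - 6 = 3600 - 12 ≡ 38; y = λ·(6 - 38) - 7 ≡ 61. → (38, 61)
3Q: (38, 61) + (6, 7). λ = (7 - 61)/(6 - 38) ≡ 17/39 mod 71. 39⁻¹ ≡ 51 (mod 71), so λ ≡ 15.
  x = λ² - 38 - 6 = 225 - 44 ≡ 39; y = λ·(38 - 39) - 61 ≡ 66. → (39, 66)
4Q: (39, 66) + (6, 7). λ = (7 - 66)/(6 - 39) ≡ 12/38 mod 71. 38⁻¹ ≡ 43 (mod 71), so λ ≡ 19.
  x = λ² - 39 - 6 = 361 - 45 ≡ 32; y = λ·(39 - 32) - 66 ≡ 67. → (32, 67)
5Q: (32, 67) + (6, 7). λ = (7 - 67)/(6 - 32) ≡ 11/45 mod 71. 45⁻¹ ≡ 30 (mod 71), so λ ≡ 46.
  x = λ² - 32 - 6 = 2116 - 38 ≡ 19; y = λ·(32 - 19) - 67 ≡ 34. → (19, 34)
6Q: (19, 34) + (6, 7). λ = (7 - 34)/(6 - 19) ≡ 44/58 mod 71. 58⁻¹ ≡ 60 (mod 71), so λ ≡ 13.
  x = λ² - 19 - 6 = 169 - 25 ≡ 2; y = λ·(19 - 2) - 34 ≡ 45. → (2, 45)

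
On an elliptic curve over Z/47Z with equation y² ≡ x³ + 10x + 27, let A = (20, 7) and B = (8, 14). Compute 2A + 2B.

First 2A:
Repeated addition: build up to 2A.
2A: tangent at (20, 7): λ = (3·20² + 10)/(2·7) ≡ 35/14. 14⁻¹ ≡ 37 (mod 47), so λ ≡ 35·37 ≡ 26.
  x = λ² - 20 - 20 = 676 - 40 ≡ 25; y = λ·(20 - 25) - 7 ≡ 4. → (25, 4)
2A = (25, 4).
Next 2B:
Repeated addition: build up to 2B.
2B: tangent at (8, 14): λ = (3·8² + 10)/(2·14) ≡ 14/28. 28⁻¹ ≡ 42 (mod 47), so λ ≡ 14·42 ≡ 24.
  x = λ² - 8 - 8 = 576 - 16 ≡ 43; y = λ·(8 - 43) - 14 ≡ 39. → (43, 39)
2B = (43, 39).
Finally 2A + 2B:
(25, 4) + (43, 39). λ = (39 - 4)/(43 - 25) ≡ 35/18 mod 47. 18⁻¹ ≡ 34 (mod 47) since 18·34 = 612 ≡ 1, so λ ≡ 15.
  x = λ² - 25 - 43 = 225 - 68 ≡ 16; y = λ·(25 - 16) - 4 ≡ 37. → (16, 37)

(16, 37)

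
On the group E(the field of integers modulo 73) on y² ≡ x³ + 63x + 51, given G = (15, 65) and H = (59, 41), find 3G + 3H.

First 3G:
Repeated addition: build up to 3G.
2G: tangent at (15, 65): λ = (3·15² + 63)/(2·65) ≡ 8/57. 57⁻¹ ≡ 41 (mod 73), so λ ≡ 8·41 ≡ 36.
  x = λ² - 15 - 15 = 1296 - 30 ≡ 25; y = λ·(15 - 25) - 65 ≡ 13. → (25, 13)
3G: (25, 13) + (15, 65). λ = (65 - 13)/(15 - 25) ≡ 52/63 mod 73. 63⁻¹ ≡ 51 (mod 73), so λ ≡ 24.
  x = λ² - 25 - 15 = 576 - 40 ≡ 25; y = λ·(25 - 25) - 13 ≡ 60. → (25, 60)
3G = (25, 60).
Next 3H:
Repeated addition: build up to 3H.
2H: tangent at (59, 41): λ = (3·59² + 63)/(2·41) ≡ 67/9. 9⁻¹ ≡ 65 (mod 73), so λ ≡ 67·65 ≡ 48.
  x = λ² - 59 - 59 = 2304 - 118 ≡ 69; y = λ·(59 - 69) - 41 ≡ 63. → (69, 63)
3H: (69, 63) + (59, 41). λ = (41 - 63)/(59 - 69) ≡ 51/63 mod 73. 63⁻¹ ≡ 51 (mod 73), so λ ≡ 46.
  x = λ² - 69 - 59 = 2116 - 128 ≡ 17; y = λ·(69 - 17) - 63 ≡ 66. → (17, 66)
3H = (17, 66).
Finally 3G + 3H:
(25, 60) + (17, 66). λ = (66 - 60)/(17 - 25) ≡ 6/65 mod 73. 65⁻¹ ≡ 9 (mod 73), so λ ≡ 54.
  x = λ² - 25 - 17 = 2916 - 42 ≡ 27; y = λ·(25 - 27) - 60 ≡ 51. → (27, 51)

(27, 51)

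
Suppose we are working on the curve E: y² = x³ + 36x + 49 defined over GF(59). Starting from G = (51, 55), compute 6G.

Double-and-add on 6 = (110)₂. Start with G = (51, 55) for the leading 1-bit.
double: tangent at (51, 55): λ = (3·51² + 36)/(2·55) ≡ 51/51. 51⁻¹ ≡ 22 (mod 59), so λ ≡ 51·22 ≡ 1.
  x = λ² - 51 - 51 = 1 - 102 ≡ 17; y = λ·(51 - 17) - 55 ≡ 38. → (17, 38)
add G: (17, 38) + (51, 55). λ = (55 - 38)/(51 - 17) ≡ 17/34 mod 59. 34⁻¹ ≡ 33 (mod 59), so λ ≡ 30.
  x = λ² - 17 - 51 = 900 - 68 ≡ 6; y = λ·(17 - 6) - 38 ≡ 56. → (6, 56)
double: tangent at (6, 56): λ = (3·6² + 36)/(2·56) ≡ 26/53. 53⁻¹ ≡ 49 (mod 59), so λ ≡ 26·49 ≡ 35.
  x = λ² - 6 - 6 = 1225 - 12 ≡ 33; y = λ·(6 - 33) - 56 ≡ 2. → (33, 2)

(33, 2)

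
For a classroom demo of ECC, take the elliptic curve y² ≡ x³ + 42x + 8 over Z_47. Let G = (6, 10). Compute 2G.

tangent at (6, 10): λ = (3·6² + 42)/(2·10) ≡ 9/20. 20⁻¹ ≡ 40 (mod 47), so λ ≡ 9·40 ≡ 31.
  x = λ² - 6 - 6 = 961 - 12 ≡ 9; y = λ·(6 - 9) - 10 ≡ 38. → (9, 38)

(9, 38)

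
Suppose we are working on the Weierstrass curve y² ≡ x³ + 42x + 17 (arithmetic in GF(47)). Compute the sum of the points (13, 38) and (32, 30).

(13, 38) + (32, 30). λ = (30 - 38)/(32 - 13) ≡ 39/19 mod 47. 19⁻¹ ≡ 5 (mod 47), so λ ≡ 7.
  x = λ² - 13 - 32 = 49 - 45 ≡ 4; y = λ·(13 - 4) - 38 ≡ 25. → (4, 25)

(4, 25)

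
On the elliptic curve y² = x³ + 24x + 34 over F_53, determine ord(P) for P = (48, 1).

10

2P: tangent at (48, 1): λ = (3·48² + 24)/(2·1) ≡ 46/2. 2⁻¹ ≡ 27 (mod 53) since 2·27 = 54 ≡ 1, so λ ≡ 46·27 ≡ 23.
  x = λ² - 48 - 48 = 529 - 96 ≡ 9; y = λ·(48 - 9) - 1 ≡ 48. → (9, 48)
3P: (9, 48) + (48, 1). λ = (1 - 48)/(48 - 9) ≡ 6/39 mod 53. 39⁻¹ ≡ 34 (mod 53) since 39·34 = 1326 ≡ 1, so λ ≡ 45.
  x = λ² - 9 - 48 = 2025 - 57 ≡ 7; y = λ·(9 - 7) - 48 ≡ 42. → (7, 42)
4P: (7, 42) + (48, 1). λ = (1 - 42)/(48 - 7) ≡ 12/41 mod 53. 41⁻¹ ≡ 22 (mod 53), so λ ≡ 52.
  x = λ² - 7 - 48 = 2704 - 55 ≡ 52; y = λ·(7 - 52) - 42 ≡ 3. → (52, 3)
5P: (52, 3) + (48, 1). λ = (1 - 3)/(48 - 52) ≡ 51/49 mod 53. 49⁻¹ ≡ 13 (mod 53), so λ ≡ 27.
  x = λ² - 52 - 48 = 729 - 100 ≡ 46; y = λ·(52 - 46) - 3 ≡ 0. → (46, 0)
6P: (46, 0) + (48, 1). λ = (1 - 0)/(48 - 46) ≡ 1/2 mod 53. 2⁻¹ ≡ 27 (mod 53) since 2·27 = 54 ≡ 1, so λ ≡ 27.
  x = λ² - 46 - 48 = 729 - 94 ≡ 52; y = λ·(46 - 52) - 0 ≡ 50. → (52, 50)
7P: (52, 50) + (48, 1). λ = (1 - 50)/(48 - 52) ≡ 4/49 mod 53. 49⁻¹ ≡ 13 (mod 53) since 49·13 = 637 ≡ 1, so λ ≡ 52.
  x = λ² - 52 - 48 = 2704 - 100 ≡ 7; y = λ·(52 - 7) - 50 ≡ 11. → (7, 11)
8P: (7, 11) + (48, 1). λ = (1 - 11)/(48 - 7) ≡ 43/41 mod 53. 41⁻¹ ≡ 22 (mod 53), so λ ≡ 45.
  x = λ² - 7 - 48 = 2025 - 55 ≡ 9; y = λ·(7 - 9) - 11 ≡ 5. → (9, 5)
9P: (9, 5) + (48, 1). λ = (1 - 5)/(48 - 9) ≡ 49/39 mod 53. 39⁻¹ ≡ 34 (mod 53), so λ ≡ 23.
  x = λ² - 9 - 48 = 529 - 57 ≡ 48; y = λ·(9 - 48) - 5 ≡ 52. → (48, 52)
10P: (48, 52) + (48, 1): same x and y₁ ≡ -y₂, so the sum is O.
10P = O, so the order is 10.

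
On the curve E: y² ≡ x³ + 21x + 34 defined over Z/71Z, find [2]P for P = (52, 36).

tangent at (52, 36): λ = (3·52² + 21)/(2·36) ≡ 39/1. 1⁻¹ ≡ 1 (mod 71), so λ ≡ 39·1 ≡ 39.
  x = λ² - 52 - 52 = 1521 - 104 ≡ 68; y = λ·(52 - 68) - 36 ≡ 50. → (68, 50)

(68, 50)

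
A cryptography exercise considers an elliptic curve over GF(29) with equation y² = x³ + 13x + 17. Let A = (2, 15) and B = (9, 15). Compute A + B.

(2, 15) + (9, 15). λ = (15 - 15)/(9 - 2) ≡ 0/7 mod 29. 7⁻¹ ≡ 25 (mod 29), so λ ≡ 0.
  x = λ² - 2 - 9 = 0 - 11 ≡ 18; y = λ·(2 - 18) - 15 ≡ 14. → (18, 14)

(18, 14)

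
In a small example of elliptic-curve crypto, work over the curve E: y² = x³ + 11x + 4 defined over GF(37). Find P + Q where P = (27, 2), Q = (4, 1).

(33, 9)

(27, 2) + (4, 1). λ = (1 - 2)/(4 - 27) ≡ 36/14 mod 37. 14⁻¹ ≡ 8 (mod 37) since 14·8 = 112 ≡ 1, so λ ≡ 29.
  x = λ² - 27 - 4 = 841 - 31 ≡ 33; y = λ·(27 - 33) - 2 ≡ 9. → (33, 9)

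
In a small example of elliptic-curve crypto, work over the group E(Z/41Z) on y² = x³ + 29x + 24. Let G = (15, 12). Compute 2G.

(15, 29)

tangent at (15, 12): λ = (3·15² + 29)/(2·12) ≡ 7/24. 24⁻¹ ≡ 12 (mod 41) since 24·12 = 288 ≡ 1, so λ ≡ 7·12 ≡ 2.
  x = λ² - 15 - 15 = 4 - 30 ≡ 15; y = λ·(15 - 15) - 12 ≡ 29. → (15, 29)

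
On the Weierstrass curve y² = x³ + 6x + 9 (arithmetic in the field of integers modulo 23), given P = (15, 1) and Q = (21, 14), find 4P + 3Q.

First 4P:
Double-and-add on 4 = (100)₂. Start with P = (15, 1) for the leading 1-bit.
double: tangent at (15, 1): λ = (3·15² + 6)/(2·1) ≡ 14/2. 2⁻¹ ≡ 12 (mod 23) since 2·12 = 24 ≡ 1, so λ ≡ 14·12 ≡ 7.
  x = λ² - 15 - 15 = 49 - 30 ≡ 19; y = λ·(15 - 19) - 1 ≡ 17. → (19, 17)
double: tangent at (19, 17): λ = (3·19² + 6)/(2·17) ≡ 8/11. 11⁻¹ ≡ 21 (mod 23) since 11·21 = 231 ≡ 1, so λ ≡ 8·21 ≡ 7.
  x = λ² - 19 - 19 = 49 - 38 ≡ 11; y = λ·(19 - 11) - 17 ≡ 16. → (11, 16)
4P = (11, 16).
Next 3Q:
Repeated addition: build up to 3Q.
2Q: tangent at (21, 14): λ = (3·21² + 6)/(2·14) ≡ 18/5. 5⁻¹ ≡ 14 (mod 23) since 5·14 = 70 ≡ 1, so λ ≡ 18·14 ≡ 22.
  x = λ² - 21 - 21 = 484 - 42 ≡ 5; y = λ·(21 - 5) - 14 ≡ 16. → (5, 16)
3Q: (5, 16) + (21, 14). λ = (14 - 16)/(21 - 5) ≡ 21/16 mod 23. 16⁻¹ ≡ 13 (mod 23) since 16·13 = 208 ≡ 1, so λ ≡ 20.
  x = λ² - 5 - 21 = 400 - 26 ≡ 6; y = λ·(5 - 6) - 16 ≡ 10. → (6, 10)
3Q = (6, 10).
Finally 4P + 3Q:
(11, 16) + (6, 10). λ = (10 - 16)/(6 - 11) ≡ 17/18 mod 23. 18⁻¹ ≡ 9 (mod 23) since 18·9 = 162 ≡ 1, so λ ≡ 15.
  x = λ² - 11 - 6 = 225 - 17 ≡ 1; y = λ·(11 - 1) - 16 ≡ 19. → (1, 19)

(1, 19)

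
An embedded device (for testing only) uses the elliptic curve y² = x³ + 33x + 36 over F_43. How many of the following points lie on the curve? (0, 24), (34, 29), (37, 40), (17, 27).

(0, 24): 24² ≡ 17, rhs ≡ 36 → off.
(34, 29): 29² ≡ 24, rhs ≡ 42 → off.
(37, 40): 40² ≡ 9, rhs ≡ 9 → on.
(17, 27): 27² ≡ 41, rhs ≡ 6 → off.

1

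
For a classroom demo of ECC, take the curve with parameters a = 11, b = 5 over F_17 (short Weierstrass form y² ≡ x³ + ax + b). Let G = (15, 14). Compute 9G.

Repeated addition: build up to 9G.
2G: tangent at (15, 14): λ = (3·15² + 11)/(2·14) ≡ 6/11. 11⁻¹ ≡ 14 (mod 17), so λ ≡ 6·14 ≡ 16.
  x = λ² - 15 - 15 = 256 - 30 ≡ 5; y = λ·(15 - 5) - 14 ≡ 10. → (5, 10)
3G: (5, 10) + (15, 14). λ = (14 - 10)/(15 - 5) ≡ 4/10 mod 17. 10⁻¹ ≡ 12 (mod 17) since 10·12 = 120 ≡ 1, so λ ≡ 14.
  x = λ² - 5 - 15 = 196 - 20 ≡ 6; y = λ·(5 - 6) - 10 ≡ 10. → (6, 10)
4G: (6, 10) + (15, 14). λ = (14 - 10)/(15 - 6) ≡ 4/9 mod 17. 9⁻¹ ≡ 2 (mod 17), so λ ≡ 8.
  x = λ² - 6 - 15 = 64 - 21 ≡ 9; y = λ·(6 - 9) - 10 ≡ 0. → (9, 0)
5G: (9, 0) + (15, 14). λ = (14 - 0)/(15 - 9) ≡ 14/6 mod 17. 6⁻¹ ≡ 3 (mod 17) since 6·3 = 18 ≡ 1, so λ ≡ 8.
  x = λ² - 9 - 15 = 64 - 24 ≡ 6; y = λ·(9 - 6) - 0 ≡ 7. → (6, 7)
6G: (6, 7) + (15, 14). λ = (14 - 7)/(15 - 6) ≡ 7/9 mod 17. 9⁻¹ ≡ 2 (mod 17), so λ ≡ 14.
  x = λ² - 6 - 15 = 196 - 21 ≡ 5; y = λ·(6 - 5) - 7 ≡ 7. → (5, 7)
7G: (5, 7) + (15, 14). λ = (14 - 7)/(15 - 5) ≡ 7/10 mod 17. 10⁻¹ ≡ 12 (mod 17) since 10·12 = 120 ≡ 1, so λ ≡ 16.
  x = λ² - 5 - 15 = 256 - 20 ≡ 15; y = λ·(5 - 15) - 7 ≡ 3. → (15, 3)
8G: (15, 3) + (15, 14): same x and y₁ ≡ -y₂, so the sum is O.
9G: O + (15, 14) = (15, 14) (identity).

(15, 14)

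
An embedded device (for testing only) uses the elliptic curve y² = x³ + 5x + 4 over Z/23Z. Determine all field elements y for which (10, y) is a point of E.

none

x³ + 5x + 4 = 1054 ≡ 19 (mod 23).
19 is a non-residue mod 23; no y exists.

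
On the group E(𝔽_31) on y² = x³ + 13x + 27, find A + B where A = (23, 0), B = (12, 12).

(23, 0) + (12, 12). λ = (12 - 0)/(12 - 23) ≡ 12/20 mod 31. 20⁻¹ ≡ 14 (mod 31) since 20·14 = 280 ≡ 1, so λ ≡ 13.
  x = λ² - 23 - 12 = 169 - 35 ≡ 10; y = λ·(23 - 10) - 0 ≡ 14. → (10, 14)

(10, 14)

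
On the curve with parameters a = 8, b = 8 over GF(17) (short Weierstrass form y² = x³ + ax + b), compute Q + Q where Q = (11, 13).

tangent at (11, 13): λ = (3·11² + 8)/(2·13) ≡ 14/9. 9⁻¹ ≡ 2 (mod 17) since 9·2 = 18 ≡ 1, so λ ≡ 14·2 ≡ 11.
  x = λ² - 11 - 11 = 121 - 22 ≡ 14; y = λ·(11 - 14) - 13 ≡ 5. → (14, 5)

(14, 5)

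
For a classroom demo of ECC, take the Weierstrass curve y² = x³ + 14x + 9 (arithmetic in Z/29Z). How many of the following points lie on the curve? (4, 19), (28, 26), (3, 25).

(4, 19): 19² ≡ 13, rhs ≡ 13 → on.
(28, 26): 26² ≡ 9, rhs ≡ 23 → off.
(3, 25): 25² ≡ 16, rhs ≡ 20 → off.

1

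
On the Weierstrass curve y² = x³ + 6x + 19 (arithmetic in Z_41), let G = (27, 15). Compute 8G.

Repeated addition: build up to 8G.
2G: tangent at (27, 15): λ = (3·27² + 6)/(2·15) ≡ 20/30. 30⁻¹ ≡ 26 (mod 41), so λ ≡ 20·26 ≡ 28.
  x = λ² - 27 - 27 = 784 - 54 ≡ 33; y = λ·(27 - 33) - 15 ≡ 22. → (33, 22)
3G: (33, 22) + (27, 15). λ = (15 - 22)/(27 - 33) ≡ 34/35 mod 41. 35⁻¹ ≡ 34 (mod 41) since 35·34 = 1190 ≡ 1, so λ ≡ 8.
  x = λ² - 33 - 27 = 64 - 60 ≡ 4; y = λ·(33 - 4) - 22 ≡ 5. → (4, 5)
4G: (4, 5) + (27, 15). λ = (15 - 5)/(27 - 4) ≡ 10/23 mod 41. 23⁻¹ ≡ 25 (mod 41), so λ ≡ 4.
  x = λ² - 4 - 27 = 16 - 31 ≡ 26; y = λ·(4 - 26) - 5 ≡ 30. → (26, 30)
5G: (26, 30) + (27, 15). λ = (15 - 30)/(27 - 26) ≡ 26/1 mod 41. 1⁻¹ ≡ 1 (mod 41), so λ ≡ 26.
  x = λ² - 26 - 27 = 676 - 53 ≡ 8; y = λ·(26 - 8) - 30 ≡ 28. → (8, 28)
6G: (8, 28) + (27, 15). λ = (15 - 28)/(27 - 8) ≡ 28/19 mod 41. 19⁻¹ ≡ 13 (mod 41) since 19·13 = 247 ≡ 1, so λ ≡ 36.
  x = λ² - 8 - 27 = 1296 - 35 ≡ 31; y = λ·(8 - 31) - 28 ≡ 5. → (31, 5)
7G: (31, 5) + (27, 15). λ = (15 - 5)/(27 - 31) ≡ 10/37 mod 41. 37⁻¹ ≡ 10 (mod 41), so λ ≡ 18.
  x = λ² - 31 - 27 = 324 - 58 ≡ 20; y = λ·(31 - 20) - 5 ≡ 29. → (20, 29)
8G: (20, 29) + (27, 15). λ = (15 - 29)/(27 - 20) ≡ 27/7 mod 41. 7⁻¹ ≡ 6 (mod 41), so λ ≡ 39.
  x = λ² - 20 - 27 = 1521 - 47 ≡ 39; y = λ·(20 - 39) - 29 ≡ 9. → (39, 9)

(39, 9)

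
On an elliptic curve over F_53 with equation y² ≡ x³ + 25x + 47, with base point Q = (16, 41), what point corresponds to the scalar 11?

Double-and-add on 11 = (1011)₂. Start with Q = (16, 41) for the leading 1-bit.
double: tangent at (16, 41): λ = (3·16² + 25)/(2·41) ≡ 51/29. 29⁻¹ ≡ 11 (mod 53) since 29·11 = 319 ≡ 1, so λ ≡ 51·11 ≡ 31.
  x = λ² - 16 - 16 = 961 - 32 ≡ 28; y = λ·(16 - 28) - 41 ≡ 11. → (28, 11)
double: tangent at (28, 11): λ = (3·28² + 25)/(2·11) ≡ 45/22. 22⁻¹ ≡ 41 (mod 53) since 22·41 = 902 ≡ 1, so λ ≡ 45·41 ≡ 43.
  x = λ² - 28 - 28 = 1849 - 56 ≡ 44; y = λ·(28 - 44) - 11 ≡ 43. → (44, 43)
add Q: (44, 43) + (16, 41). λ = (41 - 43)/(16 - 44) ≡ 51/25 mod 53. 25⁻¹ ≡ 17 (mod 53), so λ ≡ 19.
  x = λ² - 44 - 16 = 361 - 60 ≡ 36; y = λ·(44 - 36) - 43 ≡ 3. → (36, 3)
double: tangent at (36, 3): λ = (3·36² + 25)/(2·3) ≡ 44/6. 6⁻¹ ≡ 9 (mod 53) since 6·9 = 54 ≡ 1, so λ ≡ 44·9 ≡ 25.
  x = λ² - 36 - 36 = 625 - 72 ≡ 23; y = λ·(36 - 23) - 3 ≡ 4. → (23, 4)
add Q: (23, 4) + (16, 41). λ = (41 - 4)/(16 - 23) ≡ 37/46 mod 53. 46⁻¹ ≡ 15 (mod 53), so λ ≡ 25.
  x = λ² - 23 - 16 = 625 - 39 ≡ 3; y = λ·(23 - 3) - 4 ≡ 19. → (3, 19)

(3, 19)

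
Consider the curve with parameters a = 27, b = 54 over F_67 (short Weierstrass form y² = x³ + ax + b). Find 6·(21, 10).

Write P = (21, 10).
Double-and-add on 6 = (110)₂. Start with P = (21, 10) for the leading 1-bit.
double: tangent at (21, 10): λ = (3·21² + 27)/(2·10) ≡ 10/20. 20⁻¹ ≡ 57 (mod 67), so λ ≡ 10·57 ≡ 34.
  x = λ² - 21 - 21 = 1156 - 42 ≡ 42; y = λ·(21 - 42) - 10 ≡ 13. → (42, 13)
add P: (42, 13) + (21, 10). λ = (10 - 13)/(21 - 42) ≡ 64/46 mod 67. 46⁻¹ ≡ 51 (mod 67), so λ ≡ 48.
  x = λ² - 42 - 21 = 2304 - 63 ≡ 30; y = λ·(42 - 30) - 13 ≡ 27. → (30, 27)
double: tangent at (30, 27): λ = (3·30² + 27)/(2·27) ≡ 47/54. 54⁻¹ ≡ 36 (mod 67), so λ ≡ 47·36 ≡ 17.
  x = λ² - 30 - 30 = 289 - 60 ≡ 28; y = λ·(30 - 28) - 27 ≡ 7. → (28, 7)

(28, 7)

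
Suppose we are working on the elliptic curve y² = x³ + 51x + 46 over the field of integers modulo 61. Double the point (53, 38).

tangent at (53, 38): λ = (3·53² + 51)/(2·38) ≡ 60/15. 15⁻¹ ≡ 57 (mod 61) since 15·57 = 855 ≡ 1, so λ ≡ 60·57 ≡ 4.
  x = λ² - 53 - 53 = 16 - 106 ≡ 32; y = λ·(53 - 32) - 38 ≡ 46. → (32, 46)

(32, 46)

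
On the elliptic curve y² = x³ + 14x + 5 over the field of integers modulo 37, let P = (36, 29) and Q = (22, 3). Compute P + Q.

(27, 30)

(36, 29) + (22, 3). λ = (3 - 29)/(22 - 36) ≡ 11/23 mod 37. 23⁻¹ ≡ 29 (mod 37) since 23·29 = 667 ≡ 1, so λ ≡ 23.
  x = λ² - 36 - 22 = 529 - 58 ≡ 27; y = λ·(36 - 27) - 29 ≡ 30. → (27, 30)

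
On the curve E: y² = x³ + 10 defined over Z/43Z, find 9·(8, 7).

(5, 7)

Write Q = (8, 7).
Double-and-add on 9 = (1001)₂. Start with Q = (8, 7) for the leading 1-bit.
double: tangent at (8, 7): λ = (3·8² + 0)/(2·7) ≡ 20/14. 14⁻¹ ≡ 40 (mod 43), so λ ≡ 20·40 ≡ 26.
  x = λ² - 8 - 8 = 676 - 16 ≡ 15; y = λ·(8 - 15) - 7 ≡ 26. → (15, 26)
double: tangent at (15, 26): λ = (3·15² + 0)/(2·26) ≡ 30/9. 9⁻¹ ≡ 24 (mod 43) since 9·24 = 216 ≡ 1, so λ ≡ 30·24 ≡ 32.
  x = λ² - 15 - 15 = 1024 - 30 ≡ 5; y = λ·(15 - 5) - 26 ≡ 36. → (5, 36)
double: tangent at (5, 36): λ = (3·5² + 0)/(2·36) ≡ 32/29. 29⁻¹ ≡ 3 (mod 43), so λ ≡ 32·3 ≡ 10.
  x = λ² - 5 - 5 = 100 - 10 ≡ 4; y = λ·(5 - 4) - 36 ≡ 17. → (4, 17)
add Q: (4, 17) + (8, 7). λ = (7 - 17)/(8 - 4) ≡ 33/4 mod 43. 4⁻¹ ≡ 11 (mod 43), so λ ≡ 19.
  x = λ² - 4 - 8 = 361 - 12 ≡ 5; y = λ·(4 - 5) - 17 ≡ 7. → (5, 7)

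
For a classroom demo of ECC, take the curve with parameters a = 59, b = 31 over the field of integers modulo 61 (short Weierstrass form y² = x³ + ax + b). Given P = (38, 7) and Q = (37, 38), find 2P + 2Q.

(59, 37)

First 2P:
Repeated addition: build up to 2P.
2P: tangent at (38, 7): λ = (3·38² + 59)/(2·7) ≡ 60/14. 14⁻¹ ≡ 48 (mod 61) since 14·48 = 672 ≡ 1, so λ ≡ 60·48 ≡ 13.
  x = λ² - 38 - 38 = 169 - 76 ≡ 32; y = λ·(38 - 32) - 7 ≡ 10. → (32, 10)
2P = (32, 10).
Next 2Q:
Repeated addition: build up to 2Q.
2Q: tangent at (37, 38): λ = (3·37² + 59)/(2·38) ≡ 18/15. 15⁻¹ ≡ 57 (mod 61), so λ ≡ 18·57 ≡ 50.
  x = λ² - 37 - 37 = 2500 - 74 ≡ 47; y = λ·(37 - 47) - 38 ≡ 11. → (47, 11)
2Q = (47, 11).
Finally 2P + 2Q:
(32, 10) + (47, 11). λ = (11 - 10)/(47 - 32) ≡ 1/15 mod 61. 15⁻¹ ≡ 57 (mod 61) since 15·57 = 855 ≡ 1, so λ ≡ 57.
  x = λ² - 32 - 47 = 3249 - 79 ≡ 59; y = λ·(32 - 59) - 10 ≡ 37. → (59, 37)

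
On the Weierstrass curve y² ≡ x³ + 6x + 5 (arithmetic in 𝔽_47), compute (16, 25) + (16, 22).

O

The two points share x = 16 and their y-coordinates satisfy 25 + 22 ≡ 0 (mod 47), so they are inverses. Their sum is the point at infinity.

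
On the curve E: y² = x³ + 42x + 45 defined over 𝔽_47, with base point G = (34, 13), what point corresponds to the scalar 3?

(23, 26)

Repeated addition: build up to 3G.
2G: tangent at (34, 13): λ = (3·34² + 42)/(2·13) ≡ 32/26. 26⁻¹ ≡ 38 (mod 47), so λ ≡ 32·38 ≡ 41.
  x = λ² - 34 - 34 = 1681 - 68 ≡ 15; y = λ·(34 - 15) - 13 ≡ 14. → (15, 14)
3G: (15, 14) + (34, 13). λ = (13 - 14)/(34 - 15) ≡ 46/19 mod 47. 19⁻¹ ≡ 5 (mod 47), so λ ≡ 42.
  x = λ² - 15 - 34 = 1764 - 49 ≡ 23; y = λ·(15 - 23) - 14 ≡ 26. → (23, 26)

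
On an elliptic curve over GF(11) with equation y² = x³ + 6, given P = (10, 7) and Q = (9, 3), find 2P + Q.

First 2P:
Repeated addition: build up to 2P.
2P: tangent at (10, 7): λ = (3·10² + 0)/(2·7) ≡ 3/3. 3⁻¹ ≡ 4 (mod 11) since 3·4 = 12 ≡ 1, so λ ≡ 3·4 ≡ 1.
  x = λ² - 10 - 10 = 1 - 20 ≡ 3; y = λ·(10 - 3) - 7 ≡ 0. → (3, 0)
2P = (3, 0).
Finally 2P + Q:
(3, 0) + (9, 3). λ = (3 - 0)/(9 - 3) ≡ 3/6 mod 11. 6⁻¹ ≡ 2 (mod 11), so λ ≡ 6.
  x = λ² - 3 - 9 = 36 - 12 ≡ 2; y = λ·(3 - 2) - 0 ≡ 6. → (2, 6)

(2, 6)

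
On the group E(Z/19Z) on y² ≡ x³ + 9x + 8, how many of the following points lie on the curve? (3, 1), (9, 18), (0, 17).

1

(3, 1): 1² ≡ 1, rhs ≡ 5 → off.
(9, 18): 18² ≡ 1, rhs ≡ 1 → on.
(0, 17): 17² ≡ 4, rhs ≡ 8 → off.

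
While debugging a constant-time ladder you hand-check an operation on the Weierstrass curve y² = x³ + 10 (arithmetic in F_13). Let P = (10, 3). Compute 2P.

tangent at (10, 3): λ = (3·10² + 0)/(2·3) ≡ 1/6. 6⁻¹ ≡ 11 (mod 13), so λ ≡ 1·11 ≡ 11.
  x = λ² - 10 - 10 = 121 - 20 ≡ 10; y = λ·(10 - 10) - 3 ≡ 10. → (10, 10)

(10, 10)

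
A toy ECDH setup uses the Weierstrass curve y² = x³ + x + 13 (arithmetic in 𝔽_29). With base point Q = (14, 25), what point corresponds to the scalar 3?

Repeated addition: build up to 3Q.
2Q: tangent at (14, 25): λ = (3·14² + 1)/(2·25) ≡ 9/21. 21⁻¹ ≡ 18 (mod 29), so λ ≡ 9·18 ≡ 17.
  x = λ² - 14 - 14 = 289 - 28 ≡ 0; y = λ·(14 - 0) - 25 ≡ 10. → (0, 10)
3Q: (0, 10) + (14, 25). λ = (25 - 10)/(14 - 0) ≡ 15/14 mod 29. 14⁻¹ ≡ 27 (mod 29), so λ ≡ 28.
  x = λ² - 0 - 14 = 784 - 14 ≡ 16; y = λ·(0 - 16) - 10 ≡ 6. → (16, 6)

(16, 6)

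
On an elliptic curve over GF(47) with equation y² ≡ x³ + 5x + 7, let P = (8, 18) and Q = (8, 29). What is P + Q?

O

The two points share x = 8 and their y-coordinates satisfy 18 + 29 ≡ 0 (mod 47), so they are inverses. Their sum is O.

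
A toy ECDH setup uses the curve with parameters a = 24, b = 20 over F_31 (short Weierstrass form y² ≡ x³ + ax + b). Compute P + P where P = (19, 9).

(1, 13)

tangent at (19, 9): λ = (3·19² + 24)/(2·9) ≡ 22/18. 18⁻¹ ≡ 19 (mod 31) since 18·19 = 342 ≡ 1, so λ ≡ 22·19 ≡ 15.
  x = λ² - 19 - 19 = 225 - 38 ≡ 1; y = λ·(19 - 1) - 9 ≡ 13. → (1, 13)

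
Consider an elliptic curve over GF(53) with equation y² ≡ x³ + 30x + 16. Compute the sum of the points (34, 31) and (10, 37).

(19, 5)

(34, 31) + (10, 37). λ = (37 - 31)/(10 - 34) ≡ 6/29 mod 53. 29⁻¹ ≡ 11 (mod 53) since 29·11 = 319 ≡ 1, so λ ≡ 13.
  x = λ² - 34 - 10 = 169 - 44 ≡ 19; y = λ·(34 - 19) - 31 ≡ 5. → (19, 5)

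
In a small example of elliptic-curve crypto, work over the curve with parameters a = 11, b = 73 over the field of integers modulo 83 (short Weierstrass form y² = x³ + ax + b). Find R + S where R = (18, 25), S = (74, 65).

(22, 67)

(18, 25) + (74, 65). λ = (65 - 25)/(74 - 18) ≡ 40/56 mod 83. 56⁻¹ ≡ 43 (mod 83), so λ ≡ 60.
  x = λ² - 18 - 74 = 3600 - 92 ≡ 22; y = λ·(18 - 22) - 25 ≡ 67. → (22, 67)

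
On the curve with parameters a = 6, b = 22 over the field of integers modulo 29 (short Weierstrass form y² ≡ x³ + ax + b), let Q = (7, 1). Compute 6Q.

Repeated addition: build up to 6Q.
2Q: tangent at (7, 1): λ = (3·7² + 6)/(2·1) ≡ 8/2. 2⁻¹ ≡ 15 (mod 29), so λ ≡ 8·15 ≡ 4.
  x = λ² - 7 - 7 = 16 - 14 ≡ 2; y = λ·(7 - 2) - 1 ≡ 19. → (2, 19)
3Q: (2, 19) + (7, 1). λ = (1 - 19)/(7 - 2) ≡ 11/5 mod 29. 5⁻¹ ≡ 6 (mod 29), so λ ≡ 8.
  x = λ² - 2 - 7 = 64 - 9 ≡ 26; y = λ·(2 - 26) - 19 ≡ 21. → (26, 21)
4Q: (26, 21) + (7, 1). λ = (1 - 21)/(7 - 26) ≡ 9/10 mod 29. 10⁻¹ ≡ 3 (mod 29), so λ ≡ 27.
  x = λ² - 26 - 7 = 729 - 33 ≡ 0; y = λ·(26 - 0) - 21 ≡ 14. → (0, 14)
5Q: (0, 14) + (7, 1). λ = (1 - 14)/(7 - 0) ≡ 16/7 mod 29. 7⁻¹ ≡ 25 (mod 29) since 7·25 = 175 ≡ 1, so λ ≡ 23.
  x = λ² - 0 - 7 = 529 - 7 ≡ 0; y = λ·(0 - 0) - 14 ≡ 15. → (0, 15)
6Q: (0, 15) + (7, 1). λ = (1 - 15)/(7 - 0) ≡ 15/7 mod 29. 7⁻¹ ≡ 25 (mod 29), so λ ≡ 27.
  x = λ² - 0 - 7 = 729 - 7 ≡ 26; y = λ·(0 - 26) - 15 ≡ 8. → (26, 8)

(26, 8)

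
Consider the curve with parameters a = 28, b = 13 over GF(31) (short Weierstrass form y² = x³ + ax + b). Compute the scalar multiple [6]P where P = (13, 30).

Double-and-add on 6 = (110)₂. Start with P = (13, 30) for the leading 1-bit.
double: tangent at (13, 30): λ = (3·13² + 28)/(2·30) ≡ 8/29. 29⁻¹ ≡ 15 (mod 31), so λ ≡ 8·15 ≡ 27.
  x = λ² - 13 - 13 = 729 - 26 ≡ 21; y = λ·(13 - 21) - 30 ≡ 2. → (21, 2)
add P: (21, 2) + (13, 30). λ = (30 - 2)/(13 - 21) ≡ 28/23 mod 31. 23⁻¹ ≡ 27 (mod 31), so λ ≡ 12.
  x = λ² - 21 - 13 = 144 - 34 ≡ 17; y = λ·(21 - 17) - 2 ≡ 15. → (17, 15)
double: tangent at (17, 15): λ = (3·17² + 28)/(2·15) ≡ 27/30. 30⁻¹ ≡ 30 (mod 31) since 30·30 = 900 ≡ 1, so λ ≡ 27·30 ≡ 4.
  x = λ² - 17 - 17 = 16 - 34 ≡ 13; y = λ·(17 - 13) - 15 ≡ 1. → (13, 1)

(13, 1)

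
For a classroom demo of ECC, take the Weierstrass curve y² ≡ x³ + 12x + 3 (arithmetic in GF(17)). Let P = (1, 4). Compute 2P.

tangent at (1, 4): λ = (3·1² + 12)/(2·4) ≡ 15/8. 8⁻¹ ≡ 15 (mod 17) since 8·15 = 120 ≡ 1, so λ ≡ 15·15 ≡ 4.
  x = λ² - 1 - 1 = 16 - 2 ≡ 14; y = λ·(1 - 14) - 4 ≡ 12. → (14, 12)

(14, 12)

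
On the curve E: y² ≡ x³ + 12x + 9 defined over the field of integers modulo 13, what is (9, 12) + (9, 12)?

(11, 9)

tangent at (9, 12): λ = (3·9² + 12)/(2·12) ≡ 8/11. 11⁻¹ ≡ 6 (mod 13) since 11·6 = 66 ≡ 1, so λ ≡ 8·6 ≡ 9.
  x = λ² - 9 - 9 = 81 - 18 ≡ 11; y = λ·(9 - 11) - 12 ≡ 9. → (11, 9)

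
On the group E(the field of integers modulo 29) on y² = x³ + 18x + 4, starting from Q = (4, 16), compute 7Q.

(23, 17)

Double-and-add on 7 = (111)₂. Start with Q = (4, 16) for the leading 1-bit.
double: tangent at (4, 16): λ = (3·4² + 18)/(2·16) ≡ 8/3. 3⁻¹ ≡ 10 (mod 29), so λ ≡ 8·10 ≡ 22.
  x = λ² - 4 - 4 = 484 - 8 ≡ 12; y = λ·(4 - 12) - 16 ≡ 11. → (12, 11)
add Q: (12, 11) + (4, 16). λ = (16 - 11)/(4 - 12) ≡ 5/21 mod 29. 21⁻¹ ≡ 18 (mod 29), so λ ≡ 3.
  x = λ² - 12 - 4 = 9 - 16 ≡ 22; y = λ·(12 - 22) - 11 ≡ 17. → (22, 17)
double: tangent at (22, 17): λ = (3·22² + 18)/(2·17) ≡ 20/5. 5⁻¹ ≡ 6 (mod 29), so λ ≡ 20·6 ≡ 4.
  x = λ² - 22 - 22 = 16 - 44 ≡ 1; y = λ·(22 - 1) - 17 ≡ 9. → (1, 9)
add Q: (1, 9) + (4, 16). λ = (16 - 9)/(4 - 1) ≡ 7/3 mod 29. 3⁻¹ ≡ 10 (mod 29), so λ ≡ 12.
  x = λ² - 1 - 4 = 144 - 5 ≡ 23; y = λ·(1 - 23) - 9 ≡ 17. → (23, 17)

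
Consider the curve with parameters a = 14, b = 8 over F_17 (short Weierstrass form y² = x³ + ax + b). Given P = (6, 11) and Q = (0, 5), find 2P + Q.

First 2P:
Repeated addition: build up to 2P.
2P: tangent at (6, 11): λ = (3·6² + 14)/(2·11) ≡ 3/5. 5⁻¹ ≡ 7 (mod 17), so λ ≡ 3·7 ≡ 4.
  x = λ² - 6 - 6 = 16 - 12 ≡ 4; y = λ·(6 - 4) - 11 ≡ 14. → (4, 14)
2P = (4, 14).
Finally 2P + Q:
(4, 14) + (0, 5). λ = (5 - 14)/(0 - 4) ≡ 8/13 mod 17. 13⁻¹ ≡ 4 (mod 17), so λ ≡ 15.
  x = λ² - 4 - 0 = 225 - 4 ≡ 0; y = λ·(4 - 0) - 14 ≡ 12. → (0, 12)

(0, 12)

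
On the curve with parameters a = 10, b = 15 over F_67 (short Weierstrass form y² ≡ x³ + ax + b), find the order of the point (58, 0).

2

2P: (58, 0) + (58, 0): same x and y₁ ≡ -y₂, so the sum is O.
2P = O, so the order is 2.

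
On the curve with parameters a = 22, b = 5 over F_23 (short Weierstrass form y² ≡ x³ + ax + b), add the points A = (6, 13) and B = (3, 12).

(6, 13) + (3, 12). λ = (12 - 13)/(3 - 6) ≡ 22/20 mod 23. 20⁻¹ ≡ 15 (mod 23), so λ ≡ 8.
  x = λ² - 6 - 3 = 64 - 9 ≡ 9; y = λ·(6 - 9) - 13 ≡ 9. → (9, 9)

(9, 9)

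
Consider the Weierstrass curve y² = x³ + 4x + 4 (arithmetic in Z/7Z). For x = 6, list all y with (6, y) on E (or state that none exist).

none

x³ + 4x + 4 = 244 ≡ 6 (mod 7).
6 is a non-residue mod 7; no y exists.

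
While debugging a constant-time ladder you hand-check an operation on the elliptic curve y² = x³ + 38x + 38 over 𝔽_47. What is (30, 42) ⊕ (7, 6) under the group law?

(30, 42) + (7, 6). λ = (6 - 42)/(7 - 30) ≡ 11/24 mod 47. 24⁻¹ ≡ 2 (mod 47) since 24·2 = 48 ≡ 1, so λ ≡ 22.
  x = λ² - 30 - 7 = 484 - 37 ≡ 24; y = λ·(30 - 24) - 42 ≡ 43. → (24, 43)

(24, 43)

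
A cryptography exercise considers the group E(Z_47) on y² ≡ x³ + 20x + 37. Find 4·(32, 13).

(11, 15)

Write G = (32, 13).
Repeated addition: build up to 4G.
2G: tangent at (32, 13): λ = (3·32² + 20)/(2·13) ≡ 37/26. 26⁻¹ ≡ 38 (mod 47), so λ ≡ 37·38 ≡ 43.
  x = λ² - 32 - 32 = 1849 - 64 ≡ 46; y = λ·(32 - 46) - 13 ≡ 43. → (46, 43)
3G: (46, 43) + (32, 13). λ = (13 - 43)/(32 - 46) ≡ 17/33 mod 47. 33⁻¹ ≡ 10 (mod 47), so λ ≡ 29.
  x = λ² - 46 - 32 = 841 - 78 ≡ 11; y = λ·(46 - 11) - 43 ≡ 32. → (11, 32)
4G: (11, 32) + (32, 13). λ = (13 - 32)/(32 - 11) ≡ 28/21 mod 47. 21⁻¹ ≡ 9 (mod 47) since 21·9 = 189 ≡ 1, so λ ≡ 17.
  x = λ² - 11 - 32 = 289 - 43 ≡ 11; y = λ·(11 - 11) - 32 ≡ 15. → (11, 15)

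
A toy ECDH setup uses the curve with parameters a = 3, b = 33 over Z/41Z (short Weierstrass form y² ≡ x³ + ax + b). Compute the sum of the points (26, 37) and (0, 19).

(23, 25)

(26, 37) + (0, 19). λ = (19 - 37)/(0 - 26) ≡ 23/15 mod 41. 15⁻¹ ≡ 11 (mod 41), so λ ≡ 7.
  x = λ² - 26 - 0 = 49 - 26 ≡ 23; y = λ·(26 - 23) - 37 ≡ 25. → (23, 25)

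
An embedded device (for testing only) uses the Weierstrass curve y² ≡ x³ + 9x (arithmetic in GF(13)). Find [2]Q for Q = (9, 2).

tangent at (9, 2): λ = (3·9² + 9)/(2·2) ≡ 5/4. 4⁻¹ ≡ 10 (mod 13), so λ ≡ 5·10 ≡ 11.
  x = λ² - 9 - 9 = 121 - 18 ≡ 12; y = λ·(9 - 12) - 2 ≡ 4. → (12, 4)

(12, 4)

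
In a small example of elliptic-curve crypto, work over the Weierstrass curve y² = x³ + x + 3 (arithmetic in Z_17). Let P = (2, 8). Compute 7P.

Double-and-add on 7 = (111)₂. Start with P = (2, 8) for the leading 1-bit.
double: tangent at (2, 8): λ = (3·2² + 1)/(2·8) ≡ 13/16. 16⁻¹ ≡ 16 (mod 17), so λ ≡ 13·16 ≡ 4.
  x = λ² - 2 - 2 = 16 - 4 ≡ 12; y = λ·(2 - 12) - 8 ≡ 3. → (12, 3)
add P: (12, 3) + (2, 8). λ = (8 - 3)/(2 - 12) ≡ 5/7 mod 17. 7⁻¹ ≡ 5 (mod 17) since 7·5 = 35 ≡ 1, so λ ≡ 8.
  x = λ² - 12 - 2 = 64 - 14 ≡ 16; y = λ·(12 - 16) - 3 ≡ 16. → (16, 16)
double: tangent at (16, 16): λ = (3·16² + 1)/(2·16) ≡ 4/15. 15⁻¹ ≡ 8 (mod 17) since 15·8 = 120 ≡ 1, so λ ≡ 4·8 ≡ 15.
  x = λ² - 16 - 16 = 225 - 32 ≡ 6; y = λ·(16 - 6) - 16 ≡ 15. → (6, 15)
add P: (6, 15) + (2, 8). λ = (8 - 15)/(2 - 6) ≡ 10/13 mod 17. 13⁻¹ ≡ 4 (mod 17) since 13·4 = 52 ≡ 1, so λ ≡ 6.
  x = λ² - 6 - 2 = 36 - 8 ≡ 11; y = λ·(6 - 11) - 15 ≡ 6. → (11, 6)

(11, 6)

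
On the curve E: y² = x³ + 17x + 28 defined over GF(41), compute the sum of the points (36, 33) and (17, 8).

(36, 33) + (17, 8). λ = (8 - 33)/(17 - 36) ≡ 16/22 mod 41. 22⁻¹ ≡ 28 (mod 41), so λ ≡ 38.
  x = λ² - 36 - 17 = 1444 - 53 ≡ 38; y = λ·(36 - 38) - 33 ≡ 14. → (38, 14)

(38, 14)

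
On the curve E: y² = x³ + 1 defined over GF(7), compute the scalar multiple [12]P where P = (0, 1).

Double-and-add on 12 = (1100)₂. Start with P = (0, 1) for the leading 1-bit.
double: tangent at (0, 1): λ = (3·0² + 0)/(2·1) ≡ 0/2. 2⁻¹ ≡ 4 (mod 7), so λ ≡ 0·4 ≡ 0.
  x = λ² - 0 - 0 = 0 - 0 ≡ 0; y = λ·(0 - 0) - 1 ≡ 6. → (0, 6)
add P: (0, 6) + (0, 1): same x and y₁ ≡ -y₂, so the sum is the point at infinity.
double: the point at infinity + the point at infinity = the point at infinity (identity).
double: the point at infinity + the point at infinity = the point at infinity (identity).

O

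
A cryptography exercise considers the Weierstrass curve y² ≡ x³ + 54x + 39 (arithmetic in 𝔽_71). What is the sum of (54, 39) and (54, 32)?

O

The two points share x = 54 and their y-coordinates satisfy 39 + 32 ≡ 0 (mod 71), so they are inverses. Their sum is O.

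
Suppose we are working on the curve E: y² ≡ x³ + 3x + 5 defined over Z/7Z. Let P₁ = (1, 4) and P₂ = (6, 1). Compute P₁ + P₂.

(4, 2)

(1, 4) + (6, 1). λ = (1 - 4)/(6 - 1) ≡ 4/5 mod 7. 5⁻¹ ≡ 3 (mod 7), so λ ≡ 5.
  x = λ² - 1 - 6 = 25 - 7 ≡ 4; y = λ·(1 - 4) - 4 ≡ 2. → (4, 2)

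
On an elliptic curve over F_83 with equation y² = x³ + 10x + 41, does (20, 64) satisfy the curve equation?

y² = 64² ≡ 29; x³ + 10x + 41 = 8241 ≡ 24 (mod 83). 29 ≠ 24.

no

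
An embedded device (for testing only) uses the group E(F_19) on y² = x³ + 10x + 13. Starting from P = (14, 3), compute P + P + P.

Repeated addition: build up to 3P.
2P: tangent at (14, 3): λ = (3·14² + 10)/(2·3) ≡ 9/6. 6⁻¹ ≡ 16 (mod 19) since 6·16 = 96 ≡ 1, so λ ≡ 9·16 ≡ 11.
  x = λ² - 14 - 14 = 121 - 28 ≡ 17; y = λ·(14 - 17) - 3 ≡ 2. → (17, 2)
3P: (17, 2) + (14, 3). λ = (3 - 2)/(14 - 17) ≡ 1/16 mod 19. 16⁻¹ ≡ 6 (mod 19), so λ ≡ 6.
  x = λ² - 17 - 14 = 36 - 31 ≡ 5; y = λ·(17 - 5) - 2 ≡ 13. → (5, 13)

(5, 13)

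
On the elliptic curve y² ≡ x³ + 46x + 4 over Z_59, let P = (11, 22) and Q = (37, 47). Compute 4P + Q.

(37, 12)

First 4P:
Repeated addition: build up to 4P.
2P: tangent at (11, 22): λ = (3·11² + 46)/(2·22) ≡ 55/44. 44⁻¹ ≡ 55 (mod 59) since 44·55 = 2420 ≡ 1, so λ ≡ 55·55 ≡ 16.
  x = λ² - 11 - 11 = 256 - 22 ≡ 57; y = λ·(11 - 57) - 22 ≡ 9. → (57, 9)
3P: (57, 9) + (11, 22). λ = (22 - 9)/(11 - 57) ≡ 13/13 mod 59. 13⁻¹ ≡ 50 (mod 59), so λ ≡ 1.
  x = λ² - 57 - 11 = 1 - 68 ≡ 51; y = λ·(57 - 51) - 9 ≡ 56. → (51, 56)
4P: (51, 56) + (11, 22). λ = (22 - 56)/(11 - 51) ≡ 25/19 mod 59. 19⁻¹ ≡ 28 (mod 59) since 19·28 = 532 ≡ 1, so λ ≡ 51.
  x = λ² - 51 - 11 = 2601 - 62 ≡ 2; y = λ·(51 - 2) - 56 ≡ 24. → (2, 24)
4P = (2, 24).
Finally 4P + Q:
(2, 24) + (37, 47). λ = (47 - 24)/(37 - 2) ≡ 23/35 mod 59. 35⁻¹ ≡ 27 (mod 59), so λ ≡ 31.
  x = λ² - 2 - 37 = 961 - 39 ≡ 37; y = λ·(2 - 37) - 24 ≡ 12. → (37, 12)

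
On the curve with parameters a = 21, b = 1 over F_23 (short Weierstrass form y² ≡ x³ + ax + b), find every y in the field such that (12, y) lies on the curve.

7, 16

x³ + 21x + 1 = 1981 ≡ 3 (mod 23).
Square roots of 3 mod 23: 7 and 16 (since 7² = 49 ≡ 3).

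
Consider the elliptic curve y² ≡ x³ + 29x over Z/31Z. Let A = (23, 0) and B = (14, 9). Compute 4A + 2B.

First 4A:
Repeated addition: build up to 4A.
2A: (23, 0) + (23, 0): same x and y₁ ≡ -y₂, so the sum is O.
3A: O + (23, 0) = (23, 0) (identity).
4A: (23, 0) + (23, 0): same x and y₁ ≡ -y₂, so the sum is O.
4A = O.
Next 2B:
Repeated addition: build up to 2B.
2B: tangent at (14, 9): λ = (3·14² + 29)/(2·9) ≡ 28/18. 18⁻¹ ≡ 19 (mod 31) since 18·19 = 342 ≡ 1, so λ ≡ 28·19 ≡ 5.
  x = λ² - 14 - 14 = 25 - 28 ≡ 28; y = λ·(14 - 28) - 9 ≡ 14. → (28, 14)
2B = (28, 14).
Finally 4A + 2B:
O + (28, 14) = (28, 14) (identity).

(28, 14)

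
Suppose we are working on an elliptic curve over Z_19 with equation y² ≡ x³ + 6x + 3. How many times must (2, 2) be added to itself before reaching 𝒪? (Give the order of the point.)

3

2P: tangent at (2, 2): λ = (3·2² + 6)/(2·2) ≡ 18/4. 4⁻¹ ≡ 5 (mod 19) since 4·5 = 20 ≡ 1, so λ ≡ 18·5 ≡ 14.
  x = λ² - 2 - 2 = 196 - 4 ≡ 2; y = λ·(2 - 2) - 2 ≡ 17. → (2, 17)
3P: (2, 17) + (2, 2): same x and y₁ ≡ -y₂, so the sum is 𝒪.
3P = 𝒪, so the order is 3.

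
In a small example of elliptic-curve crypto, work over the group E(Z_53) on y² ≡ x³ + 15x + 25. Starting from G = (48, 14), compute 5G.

(17, 23)

Double-and-add on 5 = (101)₂. Start with G = (48, 14) for the leading 1-bit.
double: tangent at (48, 14): λ = (3·48² + 15)/(2·14) ≡ 37/28. 28⁻¹ ≡ 36 (mod 53), so λ ≡ 37·36 ≡ 7.
  x = λ² - 48 - 48 = 49 - 96 ≡ 6; y = λ·(48 - 6) - 14 ≡ 15. → (6, 15)
double: tangent at (6, 15): λ = (3·6² + 15)/(2·15) ≡ 17/30. 30⁻¹ ≡ 23 (mod 53) since 30·23 = 690 ≡ 1, so λ ≡ 17·23 ≡ 20.
  x = λ² - 6 - 6 = 400 - 12 ≡ 17; y = λ·(6 - 17) - 15 ≡ 30. → (17, 30)
add G: (17, 30) + (48, 14). λ = (14 - 30)/(48 - 17) ≡ 37/31 mod 53. 31⁻¹ ≡ 12 (mod 53) since 31·12 = 372 ≡ 1, so λ ≡ 20.
  x = λ² - 17 - 48 = 400 - 65 ≡ 17; y = λ·(17 - 17) - 30 ≡ 23. → (17, 23)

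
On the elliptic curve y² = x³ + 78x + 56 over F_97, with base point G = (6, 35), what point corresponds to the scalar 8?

(69, 48)

Double-and-add on 8 = (1000)₂. Start with G = (6, 35) for the leading 1-bit.
double: tangent at (6, 35): λ = (3·6² + 78)/(2·35) ≡ 89/70. 70⁻¹ ≡ 79 (mod 97) since 70·79 = 5530 ≡ 1, so λ ≡ 89·79 ≡ 47.
  x = λ² - 6 - 6 = 2209 - 12 ≡ 63; y = λ·(6 - 63) - 35 ≡ 2. → (63, 2)
double: tangent at (63, 2): λ = (3·63² + 78)/(2·2) ≡ 54/4. 4⁻¹ ≡ 73 (mod 97), so λ ≡ 54·73 ≡ 62.
  x = λ² - 63 - 63 = 3844 - 126 ≡ 32; y = λ·(63 - 32) - 2 ≡ 77. → (32, 77)
double: tangent at (32, 77): λ = (3·32² + 78)/(2·77) ≡ 46/57. 57⁻¹ ≡ 80 (mod 97), so λ ≡ 46·80 ≡ 91.
  x = λ² - 32 - 32 = 8281 - 64 ≡ 69; y = λ·(32 - 69) - 77 ≡ 48. → (69, 48)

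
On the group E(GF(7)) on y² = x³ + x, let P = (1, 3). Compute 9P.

(1, 3)

Repeated addition: build up to 9P.
2P: tangent at (1, 3): λ = (3·1² + 1)/(2·3) ≡ 4/6. 6⁻¹ ≡ 6 (mod 7) since 6·6 = 36 ≡ 1, so λ ≡ 4·6 ≡ 3.
  x = λ² - 1 - 1 = 9 - 2 ≡ 0; y = λ·(1 - 0) - 3 ≡ 0. → (0, 0)
3P: (0, 0) + (1, 3). λ = (3 - 0)/(1 - 0) ≡ 3/1 mod 7. 1⁻¹ ≡ 1 (mod 7), so λ ≡ 3.
  x = λ² - 0 - 1 = 9 - 1 ≡ 1; y = λ·(0 - 1) - 0 ≡ 4. → (1, 4)
4P: (1, 4) + (1, 3): same x and y₁ ≡ -y₂, so the sum is 𝒪.
5P: 𝒪 + (1, 3) = (1, 3) (identity).
6P: tangent at (1, 3): λ = (3·1² + 1)/(2·3) ≡ 4/6. 6⁻¹ ≡ 6 (mod 7) since 6·6 = 36 ≡ 1, so λ ≡ 4·6 ≡ 3.
  x = λ² - 1 - 1 = 9 - 2 ≡ 0; y = λ·(1 - 0) - 3 ≡ 0. → (0, 0)
7P: (0, 0) + (1, 3). λ = (3 - 0)/(1 - 0) ≡ 3/1 mod 7. 1⁻¹ ≡ 1 (mod 7) since 1·1 = 1 ≡ 1, so λ ≡ 3.
  x = λ² - 0 - 1 = 9 - 1 ≡ 1; y = λ·(0 - 1) - 0 ≡ 4. → (1, 4)
8P: (1, 4) + (1, 3): same x and y₁ ≡ -y₂, so the sum is 𝒪.
9P: 𝒪 + (1, 3) = (1, 3) (identity).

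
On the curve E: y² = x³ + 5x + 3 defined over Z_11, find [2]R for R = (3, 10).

(8, 4)

tangent at (3, 10): λ = (3·3² + 5)/(2·10) ≡ 10/9. 9⁻¹ ≡ 5 (mod 11), so λ ≡ 10·5 ≡ 6.
  x = λ² - 3 - 3 = 36 - 6 ≡ 8; y = λ·(3 - 8) - 10 ≡ 4. → (8, 4)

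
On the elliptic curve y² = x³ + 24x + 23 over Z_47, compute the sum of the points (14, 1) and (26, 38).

(14, 1) + (26, 38). λ = (38 - 1)/(26 - 14) ≡ 37/12 mod 47. 12⁻¹ ≡ 4 (mod 47), so λ ≡ 7.
  x = λ² - 14 - 26 = 49 - 40 ≡ 9; y = λ·(14 - 9) - 1 ≡ 34. → (9, 34)

(9, 34)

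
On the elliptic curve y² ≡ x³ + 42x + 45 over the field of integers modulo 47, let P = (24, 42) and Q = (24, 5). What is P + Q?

O

The two points share x = 24 and their y-coordinates satisfy 42 + 5 ≡ 0 (mod 47), so they are inverses. Their sum is 𝒪.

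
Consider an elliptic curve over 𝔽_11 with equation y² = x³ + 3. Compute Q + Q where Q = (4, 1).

tangent at (4, 1): λ = (3·4² + 0)/(2·1) ≡ 4/2. 2⁻¹ ≡ 6 (mod 11) since 2·6 = 12 ≡ 1, so λ ≡ 4·6 ≡ 2.
  x = λ² - 4 - 4 = 4 - 8 ≡ 7; y = λ·(4 - 7) - 1 ≡ 4. → (7, 4)

(7, 4)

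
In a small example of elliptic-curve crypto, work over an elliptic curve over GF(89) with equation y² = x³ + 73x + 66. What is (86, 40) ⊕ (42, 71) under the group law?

(67, 70)

(86, 40) + (42, 71). λ = (71 - 40)/(42 - 86) ≡ 31/45 mod 89. 45⁻¹ ≡ 2 (mod 89), so λ ≡ 62.
  x = λ² - 86 - 42 = 3844 - 128 ≡ 67; y = λ·(86 - 67) - 40 ≡ 70. → (67, 70)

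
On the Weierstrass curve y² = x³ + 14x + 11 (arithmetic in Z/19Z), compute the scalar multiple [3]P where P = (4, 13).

(5, 15)

Repeated addition: build up to 3P.
2P: tangent at (4, 13): λ = (3·4² + 14)/(2·13) ≡ 5/7. 7⁻¹ ≡ 11 (mod 19), so λ ≡ 5·11 ≡ 17.
  x = λ² - 4 - 4 = 289 - 8 ≡ 15; y = λ·(4 - 15) - 13 ≡ 9. → (15, 9)
3P: (15, 9) + (4, 13). λ = (13 - 9)/(4 - 15) ≡ 4/8 mod 19. 8⁻¹ ≡ 12 (mod 19), so λ ≡ 10.
  x = λ² - 15 - 4 = 100 - 19 ≡ 5; y = λ·(15 - 5) - 9 ≡ 15. → (5, 15)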